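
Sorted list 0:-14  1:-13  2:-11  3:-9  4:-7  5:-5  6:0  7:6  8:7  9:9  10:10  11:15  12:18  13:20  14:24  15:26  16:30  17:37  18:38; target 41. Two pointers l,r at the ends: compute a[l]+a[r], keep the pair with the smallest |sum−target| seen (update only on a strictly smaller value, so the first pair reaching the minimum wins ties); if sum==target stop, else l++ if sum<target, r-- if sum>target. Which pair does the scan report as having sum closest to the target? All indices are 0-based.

l=0 r=18: -14+38=24 d=17 *, l++
l=1 r=18: -13+38=25 d=16 *, l++
l=2 r=18: -11+38=27 d=14 *, l++
l=3 r=18: -9+38=29 d=12 *, l++
l=4 r=18: -7+38=31 d=10 *, l++
l=5 r=18: -5+38=33 d=8 *, l++
l=6 r=18: 0+38=38 d=3 *, l++
l=7 r=18: 6+38=44 d=3, r--
l=7 r=17: 6+37=43 d=2 *, r--
l=7 r=16: 6+30=36 d=5, l++
l=8 r=16: 7+30=37 d=4, l++
l=9 r=16: 9+30=39 d=2, l++
l=10 r=16: 10+30=40 d=1 *, l++
l=11 r=16: 15+30=45 d=4, r--
l=11 r=15: 15+26=41 d=0 *, stop

pair (15, 26) with sum 41 (|Δ|=0)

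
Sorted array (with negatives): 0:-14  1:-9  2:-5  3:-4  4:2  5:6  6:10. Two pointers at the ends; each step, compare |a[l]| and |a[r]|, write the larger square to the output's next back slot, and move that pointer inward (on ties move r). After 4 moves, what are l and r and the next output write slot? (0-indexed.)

[0,6] |-14|>|10| out[6]=196 → l++
[1,6] |-9|<=|10| out[5]=100 → r--
[1,5] |-9|>|6| out[4]=81 → l++
[2,5] |-5|<=|6| out[3]=36 → r--

l=2, r=4, next write slot=2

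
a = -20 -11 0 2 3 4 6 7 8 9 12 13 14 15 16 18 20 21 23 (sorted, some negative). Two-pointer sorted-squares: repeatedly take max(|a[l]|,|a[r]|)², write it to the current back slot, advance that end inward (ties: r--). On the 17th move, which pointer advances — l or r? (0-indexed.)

l=0 r=18: |-20|<=|23| out[18]=529, r--
l=0 r=17: |-20|<=|21| out[17]=441, r--
l=0 r=16: |-20|<=|20| out[16]=400, r--
l=0 r=15: |-20|>|18| out[15]=400, l++
l=1 r=15: |-11|<=|18| out[14]=324, r--
l=1 r=14: |-11|<=|16| out[13]=256, r--
l=1 r=13: |-11|<=|15| out[12]=225, r--
l=1 r=12: |-11|<=|14| out[11]=196, r--
l=1 r=11: |-11|<=|13| out[10]=169, r--
l=1 r=10: |-11|<=|12| out[9]=144, r--
l=1 r=9: |-11|>|9| out[8]=121, l++
l=2 r=9: |0|<=|9| out[7]=81, r--
l=2 r=8: |0|<=|8| out[6]=64, r--
l=2 r=7: |0|<=|7| out[5]=49, r--
l=2 r=6: |0|<=|6| out[4]=36, r--
l=2 r=5: |0|<=|4| out[3]=16, r--
l=2 r=4: |0|<=|3| out[2]=9, r--

r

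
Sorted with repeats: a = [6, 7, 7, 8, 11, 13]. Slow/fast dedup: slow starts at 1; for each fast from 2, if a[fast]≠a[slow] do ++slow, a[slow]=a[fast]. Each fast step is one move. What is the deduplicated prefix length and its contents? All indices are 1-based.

length 5; prefix = [6, 7, 8, 11, 13]

slow=1 fast=2: a[fast]=7≠a[slow]=6 write a[2]=7, slow++,fast++
slow=2 fast=3: a[fast]=7=a[slow] dup, fast++
slow=2 fast=4: a[fast]=8≠a[slow]=7 write a[3]=8, slow++,fast++
slow=3 fast=5: a[fast]=11≠a[slow]=8 write a[4]=11, slow++,fast++
slow=4 fast=6: a[fast]=13≠a[slow]=11 write a[5]=13, slow++,fast++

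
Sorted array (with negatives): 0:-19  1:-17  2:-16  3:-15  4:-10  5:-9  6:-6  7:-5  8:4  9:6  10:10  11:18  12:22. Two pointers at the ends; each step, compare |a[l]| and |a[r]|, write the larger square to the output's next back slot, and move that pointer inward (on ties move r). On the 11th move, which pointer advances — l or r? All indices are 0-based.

l=0 r=12: |-19|<=|22| out[12]=484, r--
l=0 r=11: |-19|>|18| out[11]=361, l++
l=1 r=11: |-17|<=|18| out[10]=324, r--
l=1 r=10: |-17|>|10| out[9]=289, l++
l=2 r=10: |-16|>|10| out[8]=256, l++
l=3 r=10: |-15|>|10| out[7]=225, l++
l=4 r=10: |-10|<=|10| out[6]=100, r--
l=4 r=9: |-10|>|6| out[5]=100, l++
l=5 r=9: |-9|>|6| out[4]=81, l++
l=6 r=9: |-6|<=|6| out[3]=36, r--
l=6 r=8: |-6|>|4| out[2]=36, l++

l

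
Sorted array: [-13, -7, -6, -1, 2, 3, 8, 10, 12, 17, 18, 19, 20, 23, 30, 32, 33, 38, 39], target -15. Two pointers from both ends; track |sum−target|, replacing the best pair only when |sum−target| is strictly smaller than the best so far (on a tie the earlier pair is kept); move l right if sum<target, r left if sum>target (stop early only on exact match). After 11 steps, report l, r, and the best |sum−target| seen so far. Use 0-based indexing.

l=0 r=18: -13+39=26 d=41 *, r--
l=0 r=17: -13+38=25 d=40 *, r--
l=0 r=16: -13+33=20 d=35 *, r--
l=0 r=15: -13+32=19 d=34 *, r--
l=0 r=14: -13+30=17 d=32 *, r--
l=0 r=13: -13+23=10 d=25 *, r--
l=0 r=12: -13+20=7 d=22 *, r--
l=0 r=11: -13+19=6 d=21 *, r--
l=0 r=10: -13+18=5 d=20 *, r--
l=0 r=9: -13+17=4 d=19 *, r--
l=0 r=8: -13+12=-1 d=14 *, r--

l=0, r=7, best |Δ|=14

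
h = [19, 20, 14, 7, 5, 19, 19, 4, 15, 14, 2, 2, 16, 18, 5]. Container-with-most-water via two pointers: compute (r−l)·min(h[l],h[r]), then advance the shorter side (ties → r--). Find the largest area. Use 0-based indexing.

max area = 234

l=0 r=14: min(19,5)*14=70 best=70 *, r--
l=0 r=13: min(19,18)*13=234 best=234 *, r--
l=0 r=12: min(19,16)*12=192 best=234, r--
l=0 r=11: min(19,2)*11=22 best=234, r--
l=0 r=10: min(19,2)*10=20 best=234, r--
l=0 r=9: min(19,14)*9=126 best=234, r--
l=0 r=8: min(19,15)*8=120 best=234, r--
l=0 r=7: min(19,4)*7=28 best=234, r--
l=0 r=6: min(19,19)*6=114 best=234, r--
l=0 r=5: min(19,19)*5=95 best=234, r--
l=0 r=4: min(19,5)*4=20 best=234, r--
l=0 r=3: min(19,7)*3=21 best=234, r--
l=0 r=2: min(19,14)*2=28 best=234, r--
l=0 r=1: min(19,20)*1=19 best=234, l++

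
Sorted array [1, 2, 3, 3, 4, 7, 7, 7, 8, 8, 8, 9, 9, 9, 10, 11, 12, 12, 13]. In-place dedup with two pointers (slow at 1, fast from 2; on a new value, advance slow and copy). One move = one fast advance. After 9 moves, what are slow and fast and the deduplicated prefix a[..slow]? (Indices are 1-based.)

(s=1,f=2) a[fast]=2≠a[slow]=1 write a[2]=2 → slow++,fast++
(s=2,f=3) a[fast]=3≠a[slow]=2 write a[3]=3 → slow++,fast++
(s=3,f=4) a[fast]=3=a[slow] dup → fast++
(s=3,f=5) a[fast]=4≠a[slow]=3 write a[4]=4 → slow++,fast++
(s=4,f=6) a[fast]=7≠a[slow]=4 write a[5]=7 → slow++,fast++
(s=5,f=7) a[fast]=7=a[slow] dup → fast++
(s=5,f=8) a[fast]=7=a[slow] dup → fast++
(s=5,f=9) a[fast]=8≠a[slow]=7 write a[6]=8 → slow++,fast++
(s=6,f=10) a[fast]=8=a[slow] dup → fast++

slow=6, fast=11, prefix=[1, 2, 3, 4, 7, 8]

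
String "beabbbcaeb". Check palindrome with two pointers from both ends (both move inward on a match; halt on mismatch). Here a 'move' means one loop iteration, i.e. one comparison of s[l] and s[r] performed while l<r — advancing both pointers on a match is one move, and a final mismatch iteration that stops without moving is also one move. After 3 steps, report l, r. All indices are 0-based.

[0,9] 'b'=='b' → l++,r--
[1,8] 'e'=='e' → l++,r--
[2,7] 'a'=='a' → l++,r--

l=3, r=6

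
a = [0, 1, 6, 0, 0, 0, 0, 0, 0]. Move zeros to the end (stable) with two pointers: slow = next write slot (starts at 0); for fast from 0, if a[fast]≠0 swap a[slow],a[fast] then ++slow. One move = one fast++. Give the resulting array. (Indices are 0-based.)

slow=0 fast=0: a[fast]=0, fast++
slow=0 fast=1: a[fast]=1≠0 swap→a[0]=1, slow++,fast++
slow=1 fast=2: a[fast]=6≠0 swap→a[1]=6, slow++,fast++
slow=2 fast=3: a[fast]=0, fast++
slow=2 fast=4: a[fast]=0, fast++
slow=2 fast=5: a[fast]=0, fast++
slow=2 fast=6: a[fast]=0, fast++
slow=2 fast=7: a[fast]=0, fast++
slow=2 fast=8: a[fast]=0, fast++

[1, 6, 0, 0, 0, 0, 0, 0, 0]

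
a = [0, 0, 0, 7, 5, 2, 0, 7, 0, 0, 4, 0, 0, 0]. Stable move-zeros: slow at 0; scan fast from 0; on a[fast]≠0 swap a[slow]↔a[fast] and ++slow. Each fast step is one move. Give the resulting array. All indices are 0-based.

[7, 5, 2, 7, 4, 0, 0, 0, 0, 0, 0, 0, 0, 0]

(s=0,f=0) a[fast]=0 → fast++
(s=0,f=1) a[fast]=0 → fast++
(s=0,f=2) a[fast]=0 → fast++
(s=0,f=3) a[fast]=7≠0 swap→a[0]=7 → slow++,fast++
(s=1,f=4) a[fast]=5≠0 swap→a[1]=5 → slow++,fast++
(s=2,f=5) a[fast]=2≠0 swap→a[2]=2 → slow++,fast++
(s=3,f=6) a[fast]=0 → fast++
(s=3,f=7) a[fast]=7≠0 swap→a[3]=7 → slow++,fast++
(s=4,f=8) a[fast]=0 → fast++
(s=4,f=9) a[fast]=0 → fast++
(s=4,f=10) a[fast]=4≠0 swap→a[4]=4 → slow++,fast++
(s=5,f=11) a[fast]=0 → fast++
(s=5,f=12) a[fast]=0 → fast++
(s=5,f=13) a[fast]=0 → fast++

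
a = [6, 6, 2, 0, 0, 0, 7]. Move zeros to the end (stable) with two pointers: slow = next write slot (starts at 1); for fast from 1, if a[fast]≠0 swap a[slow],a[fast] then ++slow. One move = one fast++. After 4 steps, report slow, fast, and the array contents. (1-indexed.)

(s=1,f=1) a[fast]=6≠0 swap→a[1]=6 → slow++,fast++
(s=2,f=2) a[fast]=6≠0 swap→a[2]=6 → slow++,fast++
(s=3,f=3) a[fast]=2≠0 swap→a[3]=2 → slow++,fast++
(s=4,f=4) a[fast]=0 → fast++

slow=4, fast=5, a=[6, 6, 2, 0, 0, 0, 7]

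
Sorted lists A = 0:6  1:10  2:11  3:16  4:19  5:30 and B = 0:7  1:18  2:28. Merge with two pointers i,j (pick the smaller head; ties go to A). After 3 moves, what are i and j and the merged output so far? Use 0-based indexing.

i=2, j=1, merged so far=[6, 7, 10]

[i=0,j=0] A[i]=6<=B[j]=7 take 6 → i++
[i=1,j=0] A[i]=10>B[j]=7 take 7 → j++
[i=1,j=1] A[i]=10<=B[j]=18 take 10 → i++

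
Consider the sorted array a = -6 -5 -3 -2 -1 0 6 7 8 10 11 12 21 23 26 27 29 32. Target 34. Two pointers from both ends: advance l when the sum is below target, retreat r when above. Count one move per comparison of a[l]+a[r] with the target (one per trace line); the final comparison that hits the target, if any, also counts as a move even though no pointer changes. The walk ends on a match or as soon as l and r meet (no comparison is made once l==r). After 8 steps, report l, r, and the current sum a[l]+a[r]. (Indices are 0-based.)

l=0 r=17: -6+32=26 <34, l++
l=1 r=17: -5+32=27 <34, l++
l=2 r=17: -3+32=29 <34, l++
l=3 r=17: -2+32=30 <34, l++
l=4 r=17: -1+32=31 <34, l++
l=5 r=17: 0+32=32 <34, l++
l=6 r=17: 6+32=38 >34, r--
l=6 r=16: 6+29=35 >34, r--

l=6, r=15, sum=33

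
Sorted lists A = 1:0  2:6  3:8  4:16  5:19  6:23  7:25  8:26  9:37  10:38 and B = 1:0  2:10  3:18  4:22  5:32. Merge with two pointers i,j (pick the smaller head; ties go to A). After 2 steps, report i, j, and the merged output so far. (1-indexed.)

i=1 j=1: A[i]=0<=B[j]=0 take 0, i++
i=2 j=1: A[i]=6>B[j]=0 take 0, j++

i=2, j=2, merged so far=[0, 0]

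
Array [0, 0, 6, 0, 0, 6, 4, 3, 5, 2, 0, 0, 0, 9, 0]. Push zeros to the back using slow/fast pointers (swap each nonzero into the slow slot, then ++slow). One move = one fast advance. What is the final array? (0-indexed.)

[6, 6, 4, 3, 5, 2, 9, 0, 0, 0, 0, 0, 0, 0, 0]

slow=0 fast=0: a[fast]=0, fast++
slow=0 fast=1: a[fast]=0, fast++
slow=0 fast=2: a[fast]=6≠0 swap→a[0]=6, slow++,fast++
slow=1 fast=3: a[fast]=0, fast++
slow=1 fast=4: a[fast]=0, fast++
slow=1 fast=5: a[fast]=6≠0 swap→a[1]=6, slow++,fast++
slow=2 fast=6: a[fast]=4≠0 swap→a[2]=4, slow++,fast++
slow=3 fast=7: a[fast]=3≠0 swap→a[3]=3, slow++,fast++
slow=4 fast=8: a[fast]=5≠0 swap→a[4]=5, slow++,fast++
slow=5 fast=9: a[fast]=2≠0 swap→a[5]=2, slow++,fast++
slow=6 fast=10: a[fast]=0, fast++
slow=6 fast=11: a[fast]=0, fast++
slow=6 fast=12: a[fast]=0, fast++
slow=6 fast=13: a[fast]=9≠0 swap→a[6]=9, slow++,fast++
slow=7 fast=14: a[fast]=0, fast++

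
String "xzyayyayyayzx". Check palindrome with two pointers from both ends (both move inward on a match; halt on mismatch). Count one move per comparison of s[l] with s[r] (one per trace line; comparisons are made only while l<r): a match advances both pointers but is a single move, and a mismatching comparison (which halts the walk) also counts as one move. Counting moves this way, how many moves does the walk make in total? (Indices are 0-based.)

l=0 r=12: 'x'=='x', l++,r--
l=1 r=11: 'z'=='z', l++,r--
l=2 r=10: 'y'=='y', l++,r--
l=3 r=9: 'a'=='a', l++,r--
l=4 r=8: 'y'=='y', l++,r--
l=5 r=7: 'y'=='y', l++,r--

6 moves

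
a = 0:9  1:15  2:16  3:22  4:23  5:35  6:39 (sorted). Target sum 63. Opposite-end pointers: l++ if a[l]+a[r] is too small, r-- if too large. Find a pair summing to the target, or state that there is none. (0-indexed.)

[0,6] 9+39=48 <63 → l++
[1,6] 15+39=54 <63 → l++
[2,6] 16+39=55 <63 → l++
[3,6] 22+39=61 <63 → l++
[4,6] 23+39=62 <63 → l++
[5,6] 35+39=74 >63 → r--

no pair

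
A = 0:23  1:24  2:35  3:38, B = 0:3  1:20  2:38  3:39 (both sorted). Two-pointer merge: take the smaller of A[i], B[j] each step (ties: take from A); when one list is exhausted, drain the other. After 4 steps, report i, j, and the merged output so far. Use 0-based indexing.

i=0 j=0: A[i]=23>B[j]=3 take 3, j++
i=0 j=1: A[i]=23>B[j]=20 take 20, j++
i=0 j=2: A[i]=23<=B[j]=38 take 23, i++
i=1 j=2: A[i]=24<=B[j]=38 take 24, i++

i=2, j=2, merged so far=[3, 20, 23, 24]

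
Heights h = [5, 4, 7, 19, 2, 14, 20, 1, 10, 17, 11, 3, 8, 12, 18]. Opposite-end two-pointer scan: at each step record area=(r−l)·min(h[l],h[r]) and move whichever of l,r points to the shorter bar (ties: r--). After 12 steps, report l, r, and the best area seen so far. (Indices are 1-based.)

l=5, r=7, best area=198

[1,15] min(5,18)*14=70 best=70 * → l++
[2,15] min(4,18)*13=52 best=70 → l++
[3,15] min(7,18)*12=84 best=84 * → l++
[4,15] min(19,18)*11=198 best=198 * → r--
[4,14] min(19,12)*10=120 best=198 → r--
[4,13] min(19,8)*9=72 best=198 → r--
[4,12] min(19,3)*8=24 best=198 → r--
[4,11] min(19,11)*7=77 best=198 → r--
[4,10] min(19,17)*6=102 best=198 → r--
[4,9] min(19,10)*5=50 best=198 → r--
[4,8] min(19,1)*4=4 best=198 → r--
[4,7] min(19,20)*3=57 best=198 → l++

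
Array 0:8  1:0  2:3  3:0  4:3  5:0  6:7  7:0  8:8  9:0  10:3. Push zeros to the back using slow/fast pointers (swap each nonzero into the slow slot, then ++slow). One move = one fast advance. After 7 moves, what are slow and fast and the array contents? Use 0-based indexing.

(s=0,f=0) a[fast]=8≠0 swap→a[0]=8 → slow++,fast++
(s=1,f=1) a[fast]=0 → fast++
(s=1,f=2) a[fast]=3≠0 swap→a[1]=3 → slow++,fast++
(s=2,f=3) a[fast]=0 → fast++
(s=2,f=4) a[fast]=3≠0 swap→a[2]=3 → slow++,fast++
(s=3,f=5) a[fast]=0 → fast++
(s=3,f=6) a[fast]=7≠0 swap→a[3]=7 → slow++,fast++

slow=4, fast=7, a=[8, 3, 3, 7, 0, 0, 0, 0, 8, 0, 3]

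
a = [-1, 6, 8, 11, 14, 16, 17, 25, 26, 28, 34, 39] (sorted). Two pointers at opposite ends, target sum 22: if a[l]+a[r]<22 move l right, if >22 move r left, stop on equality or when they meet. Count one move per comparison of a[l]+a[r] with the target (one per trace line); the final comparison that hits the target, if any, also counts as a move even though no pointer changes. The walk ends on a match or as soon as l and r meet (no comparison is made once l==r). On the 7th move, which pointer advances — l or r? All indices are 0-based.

[0,11] -1+39=38 >22 → r--
[0,10] -1+34=33 >22 → r--
[0,9] -1+28=27 >22 → r--
[0,8] -1+26=25 >22 → r--
[0,7] -1+25=24 >22 → r--
[0,6] -1+17=16 <22 → l++
[1,6] 6+17=23 >22 → r--

r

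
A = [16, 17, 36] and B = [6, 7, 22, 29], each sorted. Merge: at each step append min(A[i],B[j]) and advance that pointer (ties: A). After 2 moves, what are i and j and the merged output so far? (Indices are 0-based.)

[i=0,j=0] A[i]=16>B[j]=6 take 6 → j++
[i=0,j=1] A[i]=16>B[j]=7 take 7 → j++

i=0, j=2, merged so far=[6, 7]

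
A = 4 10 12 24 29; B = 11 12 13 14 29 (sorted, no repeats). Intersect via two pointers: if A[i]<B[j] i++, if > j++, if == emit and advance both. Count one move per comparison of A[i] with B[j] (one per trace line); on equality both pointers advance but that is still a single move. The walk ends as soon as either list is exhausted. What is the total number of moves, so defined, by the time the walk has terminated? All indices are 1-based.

i=1 j=1: 4<11, i++
i=2 j=1: 10<11, i++
i=3 j=1: 12>11, j++
i=3 j=2: 12==12 emit, i++,j++
i=4 j=3: 24>13, j++
i=4 j=4: 24>14, j++
i=4 j=5: 24<29, i++
i=5 j=5: 29==29 emit, i++,j++

8 moves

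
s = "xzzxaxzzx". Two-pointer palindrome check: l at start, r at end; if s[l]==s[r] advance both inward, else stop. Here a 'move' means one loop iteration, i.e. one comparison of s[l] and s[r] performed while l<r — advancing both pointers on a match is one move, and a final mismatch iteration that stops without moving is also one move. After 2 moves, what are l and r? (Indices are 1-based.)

l=3, r=7

[1,9] 'x'=='x' → l++,r--
[2,8] 'z'=='z' → l++,r--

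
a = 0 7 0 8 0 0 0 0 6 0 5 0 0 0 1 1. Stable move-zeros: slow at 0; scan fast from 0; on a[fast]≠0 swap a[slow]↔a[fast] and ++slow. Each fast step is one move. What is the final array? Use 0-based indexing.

(s=0,f=0) a[fast]=0 → fast++
(s=0,f=1) a[fast]=7≠0 swap→a[0]=7 → slow++,fast++
(s=1,f=2) a[fast]=0 → fast++
(s=1,f=3) a[fast]=8≠0 swap→a[1]=8 → slow++,fast++
(s=2,f=4) a[fast]=0 → fast++
(s=2,f=5) a[fast]=0 → fast++
(s=2,f=6) a[fast]=0 → fast++
(s=2,f=7) a[fast]=0 → fast++
(s=2,f=8) a[fast]=6≠0 swap→a[2]=6 → slow++,fast++
(s=3,f=9) a[fast]=0 → fast++
(s=3,f=10) a[fast]=5≠0 swap→a[3]=5 → slow++,fast++
(s=4,f=11) a[fast]=0 → fast++
(s=4,f=12) a[fast]=0 → fast++
(s=4,f=13) a[fast]=0 → fast++
(s=4,f=14) a[fast]=1≠0 swap→a[4]=1 → slow++,fast++
(s=5,f=15) a[fast]=1≠0 swap→a[5]=1 → slow++,fast++

[7, 8, 6, 5, 1, 1, 0, 0, 0, 0, 0, 0, 0, 0, 0, 0]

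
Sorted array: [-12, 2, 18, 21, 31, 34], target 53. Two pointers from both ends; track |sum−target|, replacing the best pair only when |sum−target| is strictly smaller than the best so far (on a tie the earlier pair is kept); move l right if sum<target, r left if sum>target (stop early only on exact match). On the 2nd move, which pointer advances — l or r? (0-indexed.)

l=0 r=5: -12+34=22 d=31 *, l++
l=1 r=5: 2+34=36 d=17 *, l++

l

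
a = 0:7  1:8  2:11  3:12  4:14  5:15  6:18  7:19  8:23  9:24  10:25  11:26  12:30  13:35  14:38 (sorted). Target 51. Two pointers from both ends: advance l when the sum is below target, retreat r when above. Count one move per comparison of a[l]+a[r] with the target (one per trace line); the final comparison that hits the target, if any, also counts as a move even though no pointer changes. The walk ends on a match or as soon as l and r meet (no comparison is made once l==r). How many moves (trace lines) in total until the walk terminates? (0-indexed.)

14 moves

l=0 r=14: 7+38=45 <51, l++
l=1 r=14: 8+38=46 <51, l++
l=2 r=14: 11+38=49 <51, l++
l=3 r=14: 12+38=50 <51, l++
l=4 r=14: 14+38=52 >51, r--
l=4 r=13: 14+35=49 <51, l++
l=5 r=13: 15+35=50 <51, l++
l=6 r=13: 18+35=53 >51, r--
l=6 r=12: 18+30=48 <51, l++
l=7 r=12: 19+30=49 <51, l++
l=8 r=12: 23+30=53 >51, r--
l=8 r=11: 23+26=49 <51, l++
l=9 r=11: 24+26=50 <51, l++
l=10 r=11: 25+26=51, found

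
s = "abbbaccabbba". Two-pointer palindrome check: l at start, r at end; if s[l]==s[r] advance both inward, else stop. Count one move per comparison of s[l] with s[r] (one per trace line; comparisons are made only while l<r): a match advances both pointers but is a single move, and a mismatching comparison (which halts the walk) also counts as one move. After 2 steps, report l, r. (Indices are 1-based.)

l=3, r=10

l=1 r=12: 'a'=='a', l++,r--
l=2 r=11: 'b'=='b', l++,r--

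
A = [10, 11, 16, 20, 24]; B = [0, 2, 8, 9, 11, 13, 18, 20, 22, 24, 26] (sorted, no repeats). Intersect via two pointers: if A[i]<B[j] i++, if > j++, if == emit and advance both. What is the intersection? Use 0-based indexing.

intersection = [11, 20, 24]

i=0 j=0: 10>0, j++
i=0 j=1: 10>2, j++
i=0 j=2: 10>8, j++
i=0 j=3: 10>9, j++
i=0 j=4: 10<11, i++
i=1 j=4: 11==11 emit, i++,j++
i=2 j=5: 16>13, j++
i=2 j=6: 16<18, i++
i=3 j=6: 20>18, j++
i=3 j=7: 20==20 emit, i++,j++
i=4 j=8: 24>22, j++
i=4 j=9: 24==24 emit, i++,j++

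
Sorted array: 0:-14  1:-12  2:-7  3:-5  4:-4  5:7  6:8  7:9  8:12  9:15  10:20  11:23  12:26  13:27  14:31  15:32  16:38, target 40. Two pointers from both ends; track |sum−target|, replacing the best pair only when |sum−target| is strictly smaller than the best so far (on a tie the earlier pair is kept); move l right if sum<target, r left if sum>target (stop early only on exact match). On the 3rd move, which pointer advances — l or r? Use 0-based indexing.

l=0 r=16: -14+38=24 d=16 *, l++
l=1 r=16: -12+38=26 d=14 *, l++
l=2 r=16: -7+38=31 d=9 *, l++

l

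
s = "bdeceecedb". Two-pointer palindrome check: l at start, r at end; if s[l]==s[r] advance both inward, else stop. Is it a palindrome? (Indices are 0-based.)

palindrome

[0,9] 'b'=='b' → l++,r--
[1,8] 'd'=='d' → l++,r--
[2,7] 'e'=='e' → l++,r--
[3,6] 'c'=='c' → l++,r--
[4,5] 'e'=='e' → l++,r--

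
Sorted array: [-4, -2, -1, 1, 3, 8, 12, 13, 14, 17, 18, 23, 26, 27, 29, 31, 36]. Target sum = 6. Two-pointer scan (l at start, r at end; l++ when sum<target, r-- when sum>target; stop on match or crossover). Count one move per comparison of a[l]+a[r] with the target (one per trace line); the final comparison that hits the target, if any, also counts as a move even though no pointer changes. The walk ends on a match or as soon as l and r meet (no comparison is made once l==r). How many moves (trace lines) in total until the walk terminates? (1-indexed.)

13 moves

[1,17] -4+36=32 >6 → r--
[1,16] -4+31=27 >6 → r--
[1,15] -4+29=25 >6 → r--
[1,14] -4+27=23 >6 → r--
[1,13] -4+26=22 >6 → r--
[1,12] -4+23=19 >6 → r--
[1,11] -4+18=14 >6 → r--
[1,10] -4+17=13 >6 → r--
[1,9] -4+14=10 >6 → r--
[1,8] -4+13=9 >6 → r--
[1,7] -4+12=8 >6 → r--
[1,6] -4+8=4 <6 → l++
[2,6] -2+8=6 → found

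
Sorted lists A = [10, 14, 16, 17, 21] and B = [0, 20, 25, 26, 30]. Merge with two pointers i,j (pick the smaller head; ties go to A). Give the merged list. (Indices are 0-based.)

[0, 10, 14, 16, 17, 20, 21, 25, 26, 30]

i=0 j=0: A[i]=10>B[j]=0 take 0, j++
i=0 j=1: A[i]=10<=B[j]=20 take 10, i++
i=1 j=1: A[i]=14<=B[j]=20 take 14, i++
i=2 j=1: A[i]=16<=B[j]=20 take 16, i++
i=3 j=1: A[i]=17<=B[j]=20 take 17, i++
i=4 j=1: A[i]=21>B[j]=20 take 20, j++
i=4 j=2: A[i]=21<=B[j]=25 take 21, i++
i=5 j=2: A done, take B[j]=25, j++
i=5 j=3: A done, take B[j]=26, j++
i=5 j=4: A done, take B[j]=30, j++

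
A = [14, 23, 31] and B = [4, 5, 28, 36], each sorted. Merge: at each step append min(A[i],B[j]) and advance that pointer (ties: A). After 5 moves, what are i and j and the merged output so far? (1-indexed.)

i=3, j=4, merged so far=[4, 5, 14, 23, 28]

i=1 j=1: A[i]=14>B[j]=4 take 4, j++
i=1 j=2: A[i]=14>B[j]=5 take 5, j++
i=1 j=3: A[i]=14<=B[j]=28 take 14, i++
i=2 j=3: A[i]=23<=B[j]=28 take 23, i++
i=3 j=3: A[i]=31>B[j]=28 take 28, j++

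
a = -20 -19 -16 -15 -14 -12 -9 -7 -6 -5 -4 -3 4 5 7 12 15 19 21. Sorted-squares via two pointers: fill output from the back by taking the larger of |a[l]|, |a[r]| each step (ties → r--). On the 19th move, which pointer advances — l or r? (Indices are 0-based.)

[0,18] |-20|<=|21| out[18]=441 → r--
[0,17] |-20|>|19| out[17]=400 → l++
[1,17] |-19|<=|19| out[16]=361 → r--
[1,16] |-19|>|15| out[15]=361 → l++
[2,16] |-16|>|15| out[14]=256 → l++
[3,16] |-15|<=|15| out[13]=225 → r--
[3,15] |-15|>|12| out[12]=225 → l++
[4,15] |-14|>|12| out[11]=196 → l++
[5,15] |-12|<=|12| out[10]=144 → r--
[5,14] |-12|>|7| out[9]=144 → l++
[6,14] |-9|>|7| out[8]=81 → l++
[7,14] |-7|<=|7| out[7]=49 → r--
[7,13] |-7|>|5| out[6]=49 → l++
[8,13] |-6|>|5| out[5]=36 → l++
[9,13] |-5|<=|5| out[4]=25 → r--
[9,12] |-5|>|4| out[3]=25 → l++
[10,12] |-4|<=|4| out[2]=16 → r--
[10,11] |-4|>|-3| out[1]=16 → l++
[11,11] |-3|<=|-3| out[0]=9 → r--

r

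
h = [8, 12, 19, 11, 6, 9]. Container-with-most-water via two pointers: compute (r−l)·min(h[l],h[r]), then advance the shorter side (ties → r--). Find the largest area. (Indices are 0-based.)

[0,5] min(8,9)*5=40 best=40 * → l++
[1,5] min(12,9)*4=36 best=40 → r--
[1,4] min(12,6)*3=18 best=40 → r--
[1,3] min(12,11)*2=22 best=40 → r--
[1,2] min(12,19)*1=12 best=40 → l++

max area = 40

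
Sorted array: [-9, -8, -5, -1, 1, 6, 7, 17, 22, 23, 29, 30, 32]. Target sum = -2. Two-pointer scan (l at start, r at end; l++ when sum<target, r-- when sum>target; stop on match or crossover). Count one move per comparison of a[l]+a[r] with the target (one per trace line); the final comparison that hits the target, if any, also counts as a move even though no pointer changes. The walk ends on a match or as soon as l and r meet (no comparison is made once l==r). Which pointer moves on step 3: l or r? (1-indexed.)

r

[1,13] -9+32=23 >-2 → r--
[1,12] -9+30=21 >-2 → r--
[1,11] -9+29=20 >-2 → r--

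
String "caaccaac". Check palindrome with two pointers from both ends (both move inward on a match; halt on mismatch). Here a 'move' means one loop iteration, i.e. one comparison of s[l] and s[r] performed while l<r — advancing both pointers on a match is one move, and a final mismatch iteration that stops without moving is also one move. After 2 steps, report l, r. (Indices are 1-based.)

[1,8] 'c'=='c' → l++,r--
[2,7] 'a'=='a' → l++,r--

l=3, r=6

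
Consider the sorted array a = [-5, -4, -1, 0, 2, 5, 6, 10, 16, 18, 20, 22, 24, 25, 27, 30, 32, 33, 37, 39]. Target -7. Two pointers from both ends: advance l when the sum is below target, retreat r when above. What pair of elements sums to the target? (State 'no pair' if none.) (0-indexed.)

[0,19] -5+39=34 >-7 → r--
[0,18] -5+37=32 >-7 → r--
[0,17] -5+33=28 >-7 → r--
[0,16] -5+32=27 >-7 → r--
[0,15] -5+30=25 >-7 → r--
[0,14] -5+27=22 >-7 → r--
[0,13] -5+25=20 >-7 → r--
[0,12] -5+24=19 >-7 → r--
[0,11] -5+22=17 >-7 → r--
[0,10] -5+20=15 >-7 → r--
[0,9] -5+18=13 >-7 → r--
[0,8] -5+16=11 >-7 → r--
[0,7] -5+10=5 >-7 → r--
[0,6] -5+6=1 >-7 → r--
[0,5] -5+5=0 >-7 → r--
[0,4] -5+2=-3 >-7 → r--
[0,3] -5+0=-5 >-7 → r--
[0,2] -5+-1=-6 >-7 → r--
[0,1] -5+-4=-9 <-7 → l++

no pair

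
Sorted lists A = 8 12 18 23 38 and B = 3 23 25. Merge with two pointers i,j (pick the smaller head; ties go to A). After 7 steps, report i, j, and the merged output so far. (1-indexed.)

i=5, j=4, merged so far=[3, 8, 12, 18, 23, 23, 25]

i=1 j=1: A[i]=8>B[j]=3 take 3, j++
i=1 j=2: A[i]=8<=B[j]=23 take 8, i++
i=2 j=2: A[i]=12<=B[j]=23 take 12, i++
i=3 j=2: A[i]=18<=B[j]=23 take 18, i++
i=4 j=2: A[i]=23<=B[j]=23 take 23, i++
i=5 j=2: A[i]=38>B[j]=23 take 23, j++
i=5 j=3: A[i]=38>B[j]=25 take 25, j++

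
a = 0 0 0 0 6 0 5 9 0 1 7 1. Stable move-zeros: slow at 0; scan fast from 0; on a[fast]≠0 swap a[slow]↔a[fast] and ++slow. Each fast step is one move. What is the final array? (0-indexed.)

slow=0 fast=0: a[fast]=0, fast++
slow=0 fast=1: a[fast]=0, fast++
slow=0 fast=2: a[fast]=0, fast++
slow=0 fast=3: a[fast]=0, fast++
slow=0 fast=4: a[fast]=6≠0 swap→a[0]=6, slow++,fast++
slow=1 fast=5: a[fast]=0, fast++
slow=1 fast=6: a[fast]=5≠0 swap→a[1]=5, slow++,fast++
slow=2 fast=7: a[fast]=9≠0 swap→a[2]=9, slow++,fast++
slow=3 fast=8: a[fast]=0, fast++
slow=3 fast=9: a[fast]=1≠0 swap→a[3]=1, slow++,fast++
slow=4 fast=10: a[fast]=7≠0 swap→a[4]=7, slow++,fast++
slow=5 fast=11: a[fast]=1≠0 swap→a[5]=1, slow++,fast++

[6, 5, 9, 1, 7, 1, 0, 0, 0, 0, 0, 0]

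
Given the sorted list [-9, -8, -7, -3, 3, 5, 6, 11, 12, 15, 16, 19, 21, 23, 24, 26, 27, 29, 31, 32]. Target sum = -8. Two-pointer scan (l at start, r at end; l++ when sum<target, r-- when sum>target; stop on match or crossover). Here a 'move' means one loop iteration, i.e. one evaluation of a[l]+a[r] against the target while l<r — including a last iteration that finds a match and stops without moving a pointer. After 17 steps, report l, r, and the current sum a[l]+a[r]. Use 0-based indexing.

l=1, r=3, sum=-11

l=0 r=19: -9+32=23 >-8, r--
l=0 r=18: -9+31=22 >-8, r--
l=0 r=17: -9+29=20 >-8, r--
l=0 r=16: -9+27=18 >-8, r--
l=0 r=15: -9+26=17 >-8, r--
l=0 r=14: -9+24=15 >-8, r--
l=0 r=13: -9+23=14 >-8, r--
l=0 r=12: -9+21=12 >-8, r--
l=0 r=11: -9+19=10 >-8, r--
l=0 r=10: -9+16=7 >-8, r--
l=0 r=9: -9+15=6 >-8, r--
l=0 r=8: -9+12=3 >-8, r--
l=0 r=7: -9+11=2 >-8, r--
l=0 r=6: -9+6=-3 >-8, r--
l=0 r=5: -9+5=-4 >-8, r--
l=0 r=4: -9+3=-6 >-8, r--
l=0 r=3: -9+-3=-12 <-8, l++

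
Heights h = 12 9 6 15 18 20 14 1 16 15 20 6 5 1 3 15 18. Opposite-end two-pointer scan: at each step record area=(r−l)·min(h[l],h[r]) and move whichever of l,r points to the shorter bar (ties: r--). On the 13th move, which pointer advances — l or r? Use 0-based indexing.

r

[0,16] min(12,18)*16=192 best=192 * → l++
[1,16] min(9,18)*15=135 best=192 → l++
[2,16] min(6,18)*14=84 best=192 → l++
[3,16] min(15,18)*13=195 best=195 * → l++
[4,16] min(18,18)*12=216 best=216 * → r--
[4,15] min(18,15)*11=165 best=216 → r--
[4,14] min(18,3)*10=30 best=216 → r--
[4,13] min(18,1)*9=9 best=216 → r--
[4,12] min(18,5)*8=40 best=216 → r--
[4,11] min(18,6)*7=42 best=216 → r--
[4,10] min(18,20)*6=108 best=216 → l++
[5,10] min(20,20)*5=100 best=216 → r--
[5,9] min(20,15)*4=60 best=216 → r--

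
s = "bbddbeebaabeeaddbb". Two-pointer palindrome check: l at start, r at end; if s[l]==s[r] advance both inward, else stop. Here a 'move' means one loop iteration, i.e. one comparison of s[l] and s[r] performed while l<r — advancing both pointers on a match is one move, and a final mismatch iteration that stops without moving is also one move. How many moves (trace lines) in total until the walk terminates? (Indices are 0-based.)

[0,17] 'b'=='b' → l++,r--
[1,16] 'b'=='b' → l++,r--
[2,15] 'd'=='d' → l++,r--
[3,14] 'd'=='d' → l++,r--
[4,13] 'b'!='a' → stop

5 moves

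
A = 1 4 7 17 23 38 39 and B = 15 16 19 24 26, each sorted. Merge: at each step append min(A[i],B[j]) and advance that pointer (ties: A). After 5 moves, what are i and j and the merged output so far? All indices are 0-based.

i=3, j=2, merged so far=[1, 4, 7, 15, 16]

[i=0,j=0] A[i]=1<=B[j]=15 take 1 → i++
[i=1,j=0] A[i]=4<=B[j]=15 take 4 → i++
[i=2,j=0] A[i]=7<=B[j]=15 take 7 → i++
[i=3,j=0] A[i]=17>B[j]=15 take 15 → j++
[i=3,j=1] A[i]=17>B[j]=16 take 16 → j++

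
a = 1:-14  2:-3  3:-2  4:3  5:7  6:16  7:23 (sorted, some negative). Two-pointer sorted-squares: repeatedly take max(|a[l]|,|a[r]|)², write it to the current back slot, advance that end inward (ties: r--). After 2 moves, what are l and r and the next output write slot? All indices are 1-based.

l=1 r=7: |-14|<=|23| out[7]=529, r--
l=1 r=6: |-14|<=|16| out[6]=256, r--

l=1, r=5, next write slot=5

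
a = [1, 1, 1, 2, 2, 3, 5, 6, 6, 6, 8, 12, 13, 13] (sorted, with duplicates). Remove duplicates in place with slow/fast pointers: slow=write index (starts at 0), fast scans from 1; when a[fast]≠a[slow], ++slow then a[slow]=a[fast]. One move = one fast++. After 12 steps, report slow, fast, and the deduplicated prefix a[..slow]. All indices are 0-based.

slow=0 fast=1: a[fast]=1=a[slow] dup, fast++
slow=0 fast=2: a[fast]=1=a[slow] dup, fast++
slow=0 fast=3: a[fast]=2≠a[slow]=1 write a[1]=2, slow++,fast++
slow=1 fast=4: a[fast]=2=a[slow] dup, fast++
slow=1 fast=5: a[fast]=3≠a[slow]=2 write a[2]=3, slow++,fast++
slow=2 fast=6: a[fast]=5≠a[slow]=3 write a[3]=5, slow++,fast++
slow=3 fast=7: a[fast]=6≠a[slow]=5 write a[4]=6, slow++,fast++
slow=4 fast=8: a[fast]=6=a[slow] dup, fast++
slow=4 fast=9: a[fast]=6=a[slow] dup, fast++
slow=4 fast=10: a[fast]=8≠a[slow]=6 write a[5]=8, slow++,fast++
slow=5 fast=11: a[fast]=12≠a[slow]=8 write a[6]=12, slow++,fast++
slow=6 fast=12: a[fast]=13≠a[slow]=12 write a[7]=13, slow++,fast++

slow=7, fast=13, prefix=[1, 2, 3, 5, 6, 8, 12, 13]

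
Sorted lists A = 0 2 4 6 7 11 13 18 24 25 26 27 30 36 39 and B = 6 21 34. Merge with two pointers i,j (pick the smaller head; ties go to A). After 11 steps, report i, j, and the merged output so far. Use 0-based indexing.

i=9, j=2, merged so far=[0, 2, 4, 6, 6, 7, 11, 13, 18, 21, 24]

[i=0,j=0] A[i]=0<=B[j]=6 take 0 → i++
[i=1,j=0] A[i]=2<=B[j]=6 take 2 → i++
[i=2,j=0] A[i]=4<=B[j]=6 take 4 → i++
[i=3,j=0] A[i]=6<=B[j]=6 take 6 → i++
[i=4,j=0] A[i]=7>B[j]=6 take 6 → j++
[i=4,j=1] A[i]=7<=B[j]=21 take 7 → i++
[i=5,j=1] A[i]=11<=B[j]=21 take 11 → i++
[i=6,j=1] A[i]=13<=B[j]=21 take 13 → i++
[i=7,j=1] A[i]=18<=B[j]=21 take 18 → i++
[i=8,j=1] A[i]=24>B[j]=21 take 21 → j++
[i=8,j=2] A[i]=24<=B[j]=34 take 24 → i++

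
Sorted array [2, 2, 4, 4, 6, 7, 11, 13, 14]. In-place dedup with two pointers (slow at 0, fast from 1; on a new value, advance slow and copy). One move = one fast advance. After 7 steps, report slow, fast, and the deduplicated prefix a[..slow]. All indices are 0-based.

slow=0 fast=1: a[fast]=2=a[slow] dup, fast++
slow=0 fast=2: a[fast]=4≠a[slow]=2 write a[1]=4, slow++,fast++
slow=1 fast=3: a[fast]=4=a[slow] dup, fast++
slow=1 fast=4: a[fast]=6≠a[slow]=4 write a[2]=6, slow++,fast++
slow=2 fast=5: a[fast]=7≠a[slow]=6 write a[3]=7, slow++,fast++
slow=3 fast=6: a[fast]=11≠a[slow]=7 write a[4]=11, slow++,fast++
slow=4 fast=7: a[fast]=13≠a[slow]=11 write a[5]=13, slow++,fast++

slow=5, fast=8, prefix=[2, 4, 6, 7, 11, 13]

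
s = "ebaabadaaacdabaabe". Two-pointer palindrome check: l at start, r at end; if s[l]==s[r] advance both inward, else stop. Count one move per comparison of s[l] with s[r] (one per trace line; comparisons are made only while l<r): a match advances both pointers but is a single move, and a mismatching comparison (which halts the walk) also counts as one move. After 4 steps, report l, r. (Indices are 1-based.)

l=1 r=18: 'e'=='e', l++,r--
l=2 r=17: 'b'=='b', l++,r--
l=3 r=16: 'a'=='a', l++,r--
l=4 r=15: 'a'=='a', l++,r--

l=5, r=14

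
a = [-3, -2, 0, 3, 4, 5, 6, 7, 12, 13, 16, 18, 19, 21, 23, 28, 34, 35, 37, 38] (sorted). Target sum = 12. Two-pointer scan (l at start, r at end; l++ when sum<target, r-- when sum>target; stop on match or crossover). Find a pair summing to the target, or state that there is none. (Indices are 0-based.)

l=0 r=19: -3+38=35 >12, r--
l=0 r=18: -3+37=34 >12, r--
l=0 r=17: -3+35=32 >12, r--
l=0 r=16: -3+34=31 >12, r--
l=0 r=15: -3+28=25 >12, r--
l=0 r=14: -3+23=20 >12, r--
l=0 r=13: -3+21=18 >12, r--
l=0 r=12: -3+19=16 >12, r--
l=0 r=11: -3+18=15 >12, r--
l=0 r=10: -3+16=13 >12, r--
l=0 r=9: -3+13=10 <12, l++
l=1 r=9: -2+13=11 <12, l++
l=2 r=9: 0+13=13 >12, r--
l=2 r=8: 0+12=12, found

(0, 12)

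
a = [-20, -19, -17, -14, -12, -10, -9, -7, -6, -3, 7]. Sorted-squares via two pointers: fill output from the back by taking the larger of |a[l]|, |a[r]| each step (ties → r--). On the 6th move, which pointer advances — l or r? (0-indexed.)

l

l=0 r=10: |-20|>|7| out[10]=400, l++
l=1 r=10: |-19|>|7| out[9]=361, l++
l=2 r=10: |-17|>|7| out[8]=289, l++
l=3 r=10: |-14|>|7| out[7]=196, l++
l=4 r=10: |-12|>|7| out[6]=144, l++
l=5 r=10: |-10|>|7| out[5]=100, l++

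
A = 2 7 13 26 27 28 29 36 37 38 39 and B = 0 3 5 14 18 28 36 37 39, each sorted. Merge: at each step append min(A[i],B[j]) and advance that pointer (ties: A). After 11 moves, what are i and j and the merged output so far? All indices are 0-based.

[i=0,j=0] A[i]=2>B[j]=0 take 0 → j++
[i=0,j=1] A[i]=2<=B[j]=3 take 2 → i++
[i=1,j=1] A[i]=7>B[j]=3 take 3 → j++
[i=1,j=2] A[i]=7>B[j]=5 take 5 → j++
[i=1,j=3] A[i]=7<=B[j]=14 take 7 → i++
[i=2,j=3] A[i]=13<=B[j]=14 take 13 → i++
[i=3,j=3] A[i]=26>B[j]=14 take 14 → j++
[i=3,j=4] A[i]=26>B[j]=18 take 18 → j++
[i=3,j=5] A[i]=26<=B[j]=28 take 26 → i++
[i=4,j=5] A[i]=27<=B[j]=28 take 27 → i++
[i=5,j=5] A[i]=28<=B[j]=28 take 28 → i++

i=6, j=5, merged so far=[0, 2, 3, 5, 7, 13, 14, 18, 26, 27, 28]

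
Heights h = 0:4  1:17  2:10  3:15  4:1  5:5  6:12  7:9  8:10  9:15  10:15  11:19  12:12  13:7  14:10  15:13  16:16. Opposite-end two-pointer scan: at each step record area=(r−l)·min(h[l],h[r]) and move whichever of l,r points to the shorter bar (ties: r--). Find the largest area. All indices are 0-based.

max area = 240

l=0 r=16: min(4,16)*16=64 best=64 *, l++
l=1 r=16: min(17,16)*15=240 best=240 *, r--
l=1 r=15: min(17,13)*14=182 best=240, r--
l=1 r=14: min(17,10)*13=130 best=240, r--
l=1 r=13: min(17,7)*12=84 best=240, r--
l=1 r=12: min(17,12)*11=132 best=240, r--
l=1 r=11: min(17,19)*10=170 best=240, l++
l=2 r=11: min(10,19)*9=90 best=240, l++
l=3 r=11: min(15,19)*8=120 best=240, l++
l=4 r=11: min(1,19)*7=7 best=240, l++
l=5 r=11: min(5,19)*6=30 best=240, l++
l=6 r=11: min(12,19)*5=60 best=240, l++
l=7 r=11: min(9,19)*4=36 best=240, l++
l=8 r=11: min(10,19)*3=30 best=240, l++
l=9 r=11: min(15,19)*2=30 best=240, l++
l=10 r=11: min(15,19)*1=15 best=240, l++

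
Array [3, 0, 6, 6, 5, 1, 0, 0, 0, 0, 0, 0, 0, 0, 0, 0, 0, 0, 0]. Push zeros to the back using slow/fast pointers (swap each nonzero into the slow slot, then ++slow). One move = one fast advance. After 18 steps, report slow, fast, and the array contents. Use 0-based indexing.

(s=0,f=0) a[fast]=3≠0 swap→a[0]=3 → slow++,fast++
(s=1,f=1) a[fast]=0 → fast++
(s=1,f=2) a[fast]=6≠0 swap→a[1]=6 → slow++,fast++
(s=2,f=3) a[fast]=6≠0 swap→a[2]=6 → slow++,fast++
(s=3,f=4) a[fast]=5≠0 swap→a[3]=5 → slow++,fast++
(s=4,f=5) a[fast]=1≠0 swap→a[4]=1 → slow++,fast++
(s=5,f=6) a[fast]=0 → fast++
(s=5,f=7) a[fast]=0 → fast++
(s=5,f=8) a[fast]=0 → fast++
(s=5,f=9) a[fast]=0 → fast++
(s=5,f=10) a[fast]=0 → fast++
(s=5,f=11) a[fast]=0 → fast++
(s=5,f=12) a[fast]=0 → fast++
(s=5,f=13) a[fast]=0 → fast++
(s=5,f=14) a[fast]=0 → fast++
(s=5,f=15) a[fast]=0 → fast++
(s=5,f=16) a[fast]=0 → fast++
(s=5,f=17) a[fast]=0 → fast++

slow=5, fast=18, a=[3, 6, 6, 5, 1, 0, 0, 0, 0, 0, 0, 0, 0, 0, 0, 0, 0, 0, 0]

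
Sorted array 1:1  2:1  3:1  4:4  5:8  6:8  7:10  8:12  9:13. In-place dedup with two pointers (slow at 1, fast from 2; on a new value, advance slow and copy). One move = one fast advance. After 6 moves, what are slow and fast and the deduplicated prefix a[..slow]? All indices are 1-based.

slow=4, fast=8, prefix=[1, 4, 8, 10]

(s=1,f=2) a[fast]=1=a[slow] dup → fast++
(s=1,f=3) a[fast]=1=a[slow] dup → fast++
(s=1,f=4) a[fast]=4≠a[slow]=1 write a[2]=4 → slow++,fast++
(s=2,f=5) a[fast]=8≠a[slow]=4 write a[3]=8 → slow++,fast++
(s=3,f=6) a[fast]=8=a[slow] dup → fast++
(s=3,f=7) a[fast]=10≠a[slow]=8 write a[4]=10 → slow++,fast++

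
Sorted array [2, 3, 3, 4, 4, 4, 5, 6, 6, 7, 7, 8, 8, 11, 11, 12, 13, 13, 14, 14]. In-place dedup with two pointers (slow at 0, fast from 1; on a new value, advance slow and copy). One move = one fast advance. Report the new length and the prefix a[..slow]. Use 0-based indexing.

slow=0 fast=1: a[fast]=3≠a[slow]=2 write a[1]=3, slow++,fast++
slow=1 fast=2: a[fast]=3=a[slow] dup, fast++
slow=1 fast=3: a[fast]=4≠a[slow]=3 write a[2]=4, slow++,fast++
slow=2 fast=4: a[fast]=4=a[slow] dup, fast++
slow=2 fast=5: a[fast]=4=a[slow] dup, fast++
slow=2 fast=6: a[fast]=5≠a[slow]=4 write a[3]=5, slow++,fast++
slow=3 fast=7: a[fast]=6≠a[slow]=5 write a[4]=6, slow++,fast++
slow=4 fast=8: a[fast]=6=a[slow] dup, fast++
slow=4 fast=9: a[fast]=7≠a[slow]=6 write a[5]=7, slow++,fast++
slow=5 fast=10: a[fast]=7=a[slow] dup, fast++
slow=5 fast=11: a[fast]=8≠a[slow]=7 write a[6]=8, slow++,fast++
slow=6 fast=12: a[fast]=8=a[slow] dup, fast++
slow=6 fast=13: a[fast]=11≠a[slow]=8 write a[7]=11, slow++,fast++
slow=7 fast=14: a[fast]=11=a[slow] dup, fast++
slow=7 fast=15: a[fast]=12≠a[slow]=11 write a[8]=12, slow++,fast++
slow=8 fast=16: a[fast]=13≠a[slow]=12 write a[9]=13, slow++,fast++
slow=9 fast=17: a[fast]=13=a[slow] dup, fast++
slow=9 fast=18: a[fast]=14≠a[slow]=13 write a[10]=14, slow++,fast++
slow=10 fast=19: a[fast]=14=a[slow] dup, fast++

length 11; prefix = [2, 3, 4, 5, 6, 7, 8, 11, 12, 13, 14]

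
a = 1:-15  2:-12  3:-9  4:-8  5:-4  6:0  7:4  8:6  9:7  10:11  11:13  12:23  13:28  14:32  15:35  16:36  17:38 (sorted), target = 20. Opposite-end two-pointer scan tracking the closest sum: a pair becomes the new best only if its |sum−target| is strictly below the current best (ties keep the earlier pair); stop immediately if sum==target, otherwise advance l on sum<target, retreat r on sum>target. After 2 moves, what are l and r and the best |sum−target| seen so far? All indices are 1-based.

[1,17] -15+38=23 d=3 * → r--
[1,16] -15+36=21 d=1 * → r--

l=1, r=15, best |Δ|=1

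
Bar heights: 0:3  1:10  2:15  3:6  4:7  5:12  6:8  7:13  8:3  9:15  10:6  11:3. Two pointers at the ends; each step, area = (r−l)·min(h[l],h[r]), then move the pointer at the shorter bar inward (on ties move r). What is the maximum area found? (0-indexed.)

l=0 r=11: min(3,3)*11=33 best=33 *, r--
l=0 r=10: min(3,6)*10=30 best=33, l++
l=1 r=10: min(10,6)*9=54 best=54 *, r--
l=1 r=9: min(10,15)*8=80 best=80 *, l++
l=2 r=9: min(15,15)*7=105 best=105 *, r--
l=2 r=8: min(15,3)*6=18 best=105, r--
l=2 r=7: min(15,13)*5=65 best=105, r--
l=2 r=6: min(15,8)*4=32 best=105, r--
l=2 r=5: min(15,12)*3=36 best=105, r--
l=2 r=4: min(15,7)*2=14 best=105, r--
l=2 r=3: min(15,6)*1=6 best=105, r--

max area = 105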